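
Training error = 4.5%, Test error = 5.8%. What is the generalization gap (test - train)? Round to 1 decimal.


Generalization gap = test_error - train_error
= 5.8 - 4.5
= 1.3%
A small gap suggests good generalization.

1.3


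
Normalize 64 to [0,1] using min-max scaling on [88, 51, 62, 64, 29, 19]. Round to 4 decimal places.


Min = 19, Max = 88
Range = 88 - 19 = 69
Scaled = (x - min) / (max - min)
= (64 - 19) / 69
= 45 / 69
= 0.6522

0.6522


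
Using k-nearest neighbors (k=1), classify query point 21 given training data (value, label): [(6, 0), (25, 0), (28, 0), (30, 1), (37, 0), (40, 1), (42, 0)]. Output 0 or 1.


Distances from query 21:
Point 25 (class 0): distance = 4
K=1 nearest neighbors: classes = [0]
Votes for class 1: 0 / 1
Majority vote => class 0

0


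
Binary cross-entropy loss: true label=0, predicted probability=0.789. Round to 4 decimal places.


For y=0: Loss = -log(1-p)
= -log(1 - 0.789)
= -log(0.211)
= -(-1.5559)
= 1.5559

1.5559


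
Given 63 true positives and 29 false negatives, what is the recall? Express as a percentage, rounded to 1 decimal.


Recall = TP / (TP + FN) * 100
= 63 / (63 + 29)
= 63 / 92
= 0.6848
= 68.5%

68.5


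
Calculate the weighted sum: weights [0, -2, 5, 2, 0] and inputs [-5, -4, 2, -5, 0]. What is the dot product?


Element-wise products:
0 * -5 = 0
-2 * -4 = 8
5 * 2 = 10
2 * -5 = -10
0 * 0 = 0
Sum = 0 + 8 + 10 + -10 + 0
= 8

8


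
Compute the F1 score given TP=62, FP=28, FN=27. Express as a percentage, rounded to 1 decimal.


Precision = TP / (TP + FP) = 62 / 90 = 0.6889
Recall = TP / (TP + FN) = 62 / 89 = 0.6966
F1 = 2 * P * R / (P + R)
= 2 * 0.6889 * 0.6966 / (0.6889 + 0.6966)
= 0.9598 / 1.3855
= 0.6927
As percentage: 69.3%

69.3


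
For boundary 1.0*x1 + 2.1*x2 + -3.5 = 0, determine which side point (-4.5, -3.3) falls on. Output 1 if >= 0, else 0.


Compute 1.0 * -4.5 + 2.1 * -3.3 + -3.5
= -4.5 + -6.93 + -3.5
= -14.93
Since -14.93 < 0, the point is on the negative side.

0


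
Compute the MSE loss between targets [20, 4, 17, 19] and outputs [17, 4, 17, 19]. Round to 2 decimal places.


Differences: [3, 0, 0, 0]
Squared errors: [9, 0, 0, 0]
Sum of squared errors = 9
MSE = 9 / 4 = 2.25

2.25


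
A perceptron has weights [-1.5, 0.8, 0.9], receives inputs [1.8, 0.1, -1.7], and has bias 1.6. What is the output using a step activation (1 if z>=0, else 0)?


z = w . x + b
= -1.5*1.8 + 0.8*0.1 + 0.9*-1.7 + 1.6
= -2.7 + 0.08 + -1.53 + 1.6
= -4.15 + 1.6
= -2.55
Since z = -2.55 < 0, output = 0

0


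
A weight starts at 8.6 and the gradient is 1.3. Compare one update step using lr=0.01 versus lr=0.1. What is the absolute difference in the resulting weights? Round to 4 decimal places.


With lr=0.01: w_new = 8.6 - 0.01 * 1.3 = 8.587
With lr=0.1: w_new = 8.6 - 0.1 * 1.3 = 8.47
Absolute difference = |8.587 - 8.47|
= 0.1170

0.1170


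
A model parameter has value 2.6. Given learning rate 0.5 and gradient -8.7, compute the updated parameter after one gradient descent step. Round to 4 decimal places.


w_new = w_old - lr * gradient
= 2.6 - 0.5 * -8.7
= 2.6 - (-4.35)
= 6.9500

6.9500


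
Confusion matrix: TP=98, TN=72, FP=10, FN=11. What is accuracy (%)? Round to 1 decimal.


Accuracy = (TP + TN) / (TP + TN + FP + FN) * 100
= (98 + 72) / (98 + 72 + 10 + 11)
= 170 / 191
= 0.8901
= 89.0%

89.0


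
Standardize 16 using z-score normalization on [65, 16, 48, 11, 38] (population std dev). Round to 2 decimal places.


Mean = (65 + 16 + 48 + 11 + 38) / 5 = 35.6
Variance = sum((x_i - mean)^2) / n = 402.64
Std = sqrt(402.64) = 20.0659
Z = (x - mean) / std
= (16 - 35.6) / 20.0659
= -19.6 / 20.0659
= -0.98

-0.98


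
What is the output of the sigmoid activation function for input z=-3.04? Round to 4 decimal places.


sigmoid(z) = 1 / (1 + exp(-z))
exp(-(-3.04)) = exp(3.04) = 20.9052
1 + 20.9052 = 21.9052
1 / 21.9052 = 0.0457

0.0457


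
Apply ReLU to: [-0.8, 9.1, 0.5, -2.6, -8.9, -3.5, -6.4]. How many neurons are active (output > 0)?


ReLU(x) = max(0, x) for each element:
ReLU(-0.8) = 0
ReLU(9.1) = 9.1
ReLU(0.5) = 0.5
ReLU(-2.6) = 0
ReLU(-8.9) = 0
ReLU(-3.5) = 0
ReLU(-6.4) = 0
Active neurons (>0): 2

2


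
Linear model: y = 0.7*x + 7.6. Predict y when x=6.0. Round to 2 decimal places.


y = 0.7 * 6.0 + (7.6)
= 4.2 + (7.6)
= 11.80

11.80


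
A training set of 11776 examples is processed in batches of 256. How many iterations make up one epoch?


Iterations per epoch = dataset_size / batch_size
= 11776 / 256
= 46

46


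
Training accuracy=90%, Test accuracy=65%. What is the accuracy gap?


Gap = train_accuracy - test_accuracy
= 90 - 65
= 25%
This large gap strongly indicates overfitting.

25


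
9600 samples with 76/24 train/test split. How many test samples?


Train samples = 9600 * 76% = 7296
Test samples = 9600 - 7296
= 2304

2304


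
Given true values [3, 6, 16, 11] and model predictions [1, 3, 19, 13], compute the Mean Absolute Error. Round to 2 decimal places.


Absolute errors: [2, 3, 3, 2]
Sum of absolute errors = 10
MAE = 10 / 4 = 2.50

2.50


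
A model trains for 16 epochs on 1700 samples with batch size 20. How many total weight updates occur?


Iterations per epoch = 1700 / 20 = 85
Total updates = iterations_per_epoch * epochs
= 85 * 16
= 1360

1360


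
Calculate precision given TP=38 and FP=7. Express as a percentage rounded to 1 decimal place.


Precision = TP / (TP + FP) * 100
= 38 / (38 + 7)
= 38 / 45
= 0.8444
= 84.4%

84.4


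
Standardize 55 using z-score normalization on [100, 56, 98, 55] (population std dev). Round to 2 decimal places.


Mean = (100 + 56 + 98 + 55) / 4 = 77.25
Variance = sum((x_i - mean)^2) / n = 473.6875
Std = sqrt(473.6875) = 21.7644
Z = (x - mean) / std
= (55 - 77.25) / 21.7644
= -22.25 / 21.7644
= -1.02

-1.02


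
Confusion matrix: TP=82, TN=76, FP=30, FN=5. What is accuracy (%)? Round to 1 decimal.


Accuracy = (TP + TN) / (TP + TN + FP + FN) * 100
= (82 + 76) / (82 + 76 + 30 + 5)
= 158 / 193
= 0.8187
= 81.9%

81.9


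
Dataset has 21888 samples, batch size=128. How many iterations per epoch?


Iterations per epoch = dataset_size / batch_size
= 21888 / 128
= 171

171


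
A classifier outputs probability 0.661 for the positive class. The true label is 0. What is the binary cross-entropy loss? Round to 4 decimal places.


For y=0: Loss = -log(1-p)
= -log(1 - 0.661)
= -log(0.339)
= -(-1.0818)
= 1.0818

1.0818


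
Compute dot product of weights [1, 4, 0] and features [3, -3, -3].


Element-wise products:
1 * 3 = 3
4 * -3 = -12
0 * -3 = 0
Sum = 3 + -12 + 0
= -9

-9


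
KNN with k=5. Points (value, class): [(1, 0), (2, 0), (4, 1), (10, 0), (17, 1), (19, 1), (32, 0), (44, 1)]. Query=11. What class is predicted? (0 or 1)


Distances from query 11:
Point 10 (class 0): distance = 1
Point 17 (class 1): distance = 6
Point 4 (class 1): distance = 7
Point 19 (class 1): distance = 8
Point 2 (class 0): distance = 9
K=5 nearest neighbors: classes = [0, 1, 1, 1, 0]
Votes for class 1: 3 / 5
Majority vote => class 1

1


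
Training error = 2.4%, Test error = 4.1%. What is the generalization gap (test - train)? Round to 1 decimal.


Generalization gap = test_error - train_error
= 4.1 - 2.4
= 1.7%
A small gap suggests good generalization.

1.7


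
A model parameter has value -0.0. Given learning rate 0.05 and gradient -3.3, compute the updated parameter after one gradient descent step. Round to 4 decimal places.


w_new = w_old - lr * gradient
= -0.0 - 0.05 * -3.3
= -0.0 - (-0.165)
= 0.1650

0.1650


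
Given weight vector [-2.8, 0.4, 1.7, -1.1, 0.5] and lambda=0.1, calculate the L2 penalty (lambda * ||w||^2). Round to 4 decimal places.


Squaring each weight:
(-2.8)^2 = 7.84
0.4^2 = 0.16
1.7^2 = 2.89
(-1.1)^2 = 1.21
0.5^2 = 0.25
Sum of squares = 12.35
Penalty = 0.1 * 12.35 = 1.2350

1.2350


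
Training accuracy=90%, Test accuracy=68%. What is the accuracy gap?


Gap = train_accuracy - test_accuracy
= 90 - 68
= 22%
This large gap strongly indicates overfitting.

22


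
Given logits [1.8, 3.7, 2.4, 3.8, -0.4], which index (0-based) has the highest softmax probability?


Softmax is a monotonic transformation, so it preserves the argmax.
We need to find the index of the maximum logit.
Index 0: 1.8
Index 1: 3.7
Index 2: 2.4
Index 3: 3.8
Index 4: -0.4
Maximum logit = 3.8 at index 3

3


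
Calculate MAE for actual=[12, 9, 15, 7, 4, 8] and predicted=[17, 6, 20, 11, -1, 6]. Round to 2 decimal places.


Absolute errors: [5, 3, 5, 4, 5, 2]
Sum of absolute errors = 24
MAE = 24 / 6 = 4.00

4.00


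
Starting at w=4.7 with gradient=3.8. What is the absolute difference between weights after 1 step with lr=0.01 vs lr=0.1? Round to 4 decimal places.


With lr=0.01: w_new = 4.7 - 0.01 * 3.8 = 4.662
With lr=0.1: w_new = 4.7 - 0.1 * 3.8 = 4.32
Absolute difference = |4.662 - 4.32|
= 0.3420

0.3420


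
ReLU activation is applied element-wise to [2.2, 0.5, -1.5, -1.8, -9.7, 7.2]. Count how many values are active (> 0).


ReLU(x) = max(0, x) for each element:
ReLU(2.2) = 2.2
ReLU(0.5) = 0.5
ReLU(-1.5) = 0
ReLU(-1.8) = 0
ReLU(-9.7) = 0
ReLU(7.2) = 7.2
Active neurons (>0): 3

3


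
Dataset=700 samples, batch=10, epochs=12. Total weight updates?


Iterations per epoch = 700 / 10 = 70
Total updates = iterations_per_epoch * epochs
= 70 * 12
= 840

840


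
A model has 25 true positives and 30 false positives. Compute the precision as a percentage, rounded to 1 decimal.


Precision = TP / (TP + FP) * 100
= 25 / (25 + 30)
= 25 / 55
= 0.4545
= 45.5%

45.5


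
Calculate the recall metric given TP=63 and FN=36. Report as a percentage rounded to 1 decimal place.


Recall = TP / (TP + FN) * 100
= 63 / (63 + 36)
= 63 / 99
= 0.6364
= 63.6%

63.6


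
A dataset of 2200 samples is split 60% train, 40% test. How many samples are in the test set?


Train samples = 2200 * 60% = 1320
Test samples = 2200 - 1320
= 880

880


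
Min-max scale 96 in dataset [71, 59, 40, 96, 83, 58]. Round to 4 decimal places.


Min = 40, Max = 96
Range = 96 - 40 = 56
Scaled = (x - min) / (max - min)
= (96 - 40) / 56
= 56 / 56
= 1.0000

1.0000


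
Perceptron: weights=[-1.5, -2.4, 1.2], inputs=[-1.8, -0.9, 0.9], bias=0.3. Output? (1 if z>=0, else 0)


z = w . x + b
= -1.5*-1.8 + -2.4*-0.9 + 1.2*0.9 + 0.3
= 2.7 + 2.16 + 1.08 + 0.3
= 5.94 + 0.3
= 6.24
Since z = 6.24 >= 0, output = 1

1


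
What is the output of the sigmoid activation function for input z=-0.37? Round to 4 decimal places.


sigmoid(z) = 1 / (1 + exp(-z))
exp(-(-0.37)) = exp(0.37) = 1.4477
1 + 1.4477 = 2.4477
1 / 2.4477 = 0.4085

0.4085


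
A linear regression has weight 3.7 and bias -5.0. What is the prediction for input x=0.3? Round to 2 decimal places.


y = 3.7 * 0.3 + (-5.0)
= 1.11 + (-5.0)
= -3.89

-3.89


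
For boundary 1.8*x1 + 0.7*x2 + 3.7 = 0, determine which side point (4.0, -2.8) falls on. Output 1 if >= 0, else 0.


Compute 1.8 * 4.0 + 0.7 * -2.8 + 3.7
= 7.2 + -1.96 + 3.7
= 8.94
Since 8.94 >= 0, the point is on the positive side.

1


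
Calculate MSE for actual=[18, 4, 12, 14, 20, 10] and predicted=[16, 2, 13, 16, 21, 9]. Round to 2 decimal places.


Differences: [2, 2, -1, -2, -1, 1]
Squared errors: [4, 4, 1, 4, 1, 1]
Sum of squared errors = 15
MSE = 15 / 6 = 2.50

2.50


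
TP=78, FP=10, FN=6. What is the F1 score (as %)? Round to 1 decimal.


Precision = TP / (TP + FP) = 78 / 88 = 0.8864
Recall = TP / (TP + FN) = 78 / 84 = 0.9286
F1 = 2 * P * R / (P + R)
= 2 * 0.8864 * 0.9286 / (0.8864 + 0.9286)
= 1.6461 / 1.8149
= 0.907
As percentage: 90.7%

90.7


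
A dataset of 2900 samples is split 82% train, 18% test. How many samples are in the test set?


Train samples = 2900 * 82% = 2378
Test samples = 2900 - 2378
= 522

522


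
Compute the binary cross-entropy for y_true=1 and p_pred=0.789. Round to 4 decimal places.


For y=1: Loss = -log(p)
= -log(0.789)
= -(-0.237)
= 0.2370

0.2370


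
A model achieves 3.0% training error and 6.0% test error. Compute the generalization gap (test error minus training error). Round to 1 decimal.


Generalization gap = test_error - train_error
= 6.0 - 3.0
= 3.0%
A moderate gap.

3.0


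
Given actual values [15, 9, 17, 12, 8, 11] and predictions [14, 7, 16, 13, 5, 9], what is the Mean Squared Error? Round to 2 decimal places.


Differences: [1, 2, 1, -1, 3, 2]
Squared errors: [1, 4, 1, 1, 9, 4]
Sum of squared errors = 20
MSE = 20 / 6 = 3.33

3.33


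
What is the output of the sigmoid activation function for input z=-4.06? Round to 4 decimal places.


sigmoid(z) = 1 / (1 + exp(-z))
exp(-(-4.06)) = exp(4.06) = 57.9743
1 + 57.9743 = 58.9743
1 / 58.9743 = 0.0170

0.0170


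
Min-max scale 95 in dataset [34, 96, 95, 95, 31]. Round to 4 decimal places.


Min = 31, Max = 96
Range = 96 - 31 = 65
Scaled = (x - min) / (max - min)
= (95 - 31) / 65
= 64 / 65
= 0.9846

0.9846


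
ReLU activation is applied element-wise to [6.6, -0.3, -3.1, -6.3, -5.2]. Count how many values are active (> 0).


ReLU(x) = max(0, x) for each element:
ReLU(6.6) = 6.6
ReLU(-0.3) = 0
ReLU(-3.1) = 0
ReLU(-6.3) = 0
ReLU(-5.2) = 0
Active neurons (>0): 1

1


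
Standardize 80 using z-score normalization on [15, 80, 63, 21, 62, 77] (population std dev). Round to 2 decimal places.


Mean = (15 + 80 + 63 + 21 + 62 + 77) / 6 = 53.0
Variance = sum((x_i - mean)^2) / n = 659.0
Std = sqrt(659.0) = 25.671
Z = (x - mean) / std
= (80 - 53.0) / 25.671
= 27.0 / 25.671
= 1.05

1.05


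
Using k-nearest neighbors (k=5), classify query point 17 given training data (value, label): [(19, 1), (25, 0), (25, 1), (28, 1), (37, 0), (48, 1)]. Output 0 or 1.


Distances from query 17:
Point 19 (class 1): distance = 2
Point 25 (class 0): distance = 8
Point 25 (class 1): distance = 8
Point 28 (class 1): distance = 11
Point 37 (class 0): distance = 20
K=5 nearest neighbors: classes = [1, 0, 1, 1, 0]
Votes for class 1: 3 / 5
Majority vote => class 1

1


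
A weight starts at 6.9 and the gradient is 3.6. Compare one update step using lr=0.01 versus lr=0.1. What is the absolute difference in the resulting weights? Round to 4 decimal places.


With lr=0.01: w_new = 6.9 - 0.01 * 3.6 = 6.864
With lr=0.1: w_new = 6.9 - 0.1 * 3.6 = 6.54
Absolute difference = |6.864 - 6.54|
= 0.3240

0.3240


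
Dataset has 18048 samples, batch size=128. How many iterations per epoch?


Iterations per epoch = dataset_size / batch_size
= 18048 / 128
= 141

141


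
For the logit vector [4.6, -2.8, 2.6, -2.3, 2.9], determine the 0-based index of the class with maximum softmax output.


Softmax is a monotonic transformation, so it preserves the argmax.
We need to find the index of the maximum logit.
Index 0: 4.6
Index 1: -2.8
Index 2: 2.6
Index 3: -2.3
Index 4: 2.9
Maximum logit = 4.6 at index 0

0


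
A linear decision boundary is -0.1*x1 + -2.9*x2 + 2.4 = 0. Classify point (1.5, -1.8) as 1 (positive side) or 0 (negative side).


Compute -0.1 * 1.5 + -2.9 * -1.8 + 2.4
= -0.15 + 5.22 + 2.4
= 7.47
Since 7.47 >= 0, the point is on the positive side.

1


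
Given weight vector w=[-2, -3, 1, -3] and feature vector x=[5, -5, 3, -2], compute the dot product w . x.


Element-wise products:
-2 * 5 = -10
-3 * -5 = 15
1 * 3 = 3
-3 * -2 = 6
Sum = -10 + 15 + 3 + 6
= 14

14


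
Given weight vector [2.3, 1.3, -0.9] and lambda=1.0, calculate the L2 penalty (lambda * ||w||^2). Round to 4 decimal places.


Squaring each weight:
2.3^2 = 5.29
1.3^2 = 1.69
(-0.9)^2 = 0.81
Sum of squares = 7.79
Penalty = 1.0 * 7.79 = 7.7900

7.7900


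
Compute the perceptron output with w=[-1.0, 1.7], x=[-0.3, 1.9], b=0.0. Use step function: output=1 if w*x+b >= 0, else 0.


z = w . x + b
= -1.0*-0.3 + 1.7*1.9 + 0.0
= 0.3 + 3.23 + 0.0
= 3.53 + 0.0
= 3.53
Since z = 3.53 >= 0, output = 1

1


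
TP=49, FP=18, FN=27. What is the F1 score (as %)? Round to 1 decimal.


Precision = TP / (TP + FP) = 49 / 67 = 0.7313
Recall = TP / (TP + FN) = 49 / 76 = 0.6447
F1 = 2 * P * R / (P + R)
= 2 * 0.7313 * 0.6447 / (0.7313 + 0.6447)
= 0.943 / 1.3761
= 0.6853
As percentage: 68.5%

68.5


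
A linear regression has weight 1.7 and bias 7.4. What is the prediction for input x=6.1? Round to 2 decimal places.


y = 1.7 * 6.1 + (7.4)
= 10.37 + (7.4)
= 17.77

17.77


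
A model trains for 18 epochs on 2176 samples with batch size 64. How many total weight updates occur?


Iterations per epoch = 2176 / 64 = 34
Total updates = iterations_per_epoch * epochs
= 34 * 18
= 612

612


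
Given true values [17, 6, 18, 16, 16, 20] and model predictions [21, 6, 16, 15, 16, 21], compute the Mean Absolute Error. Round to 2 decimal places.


Absolute errors: [4, 0, 2, 1, 0, 1]
Sum of absolute errors = 8
MAE = 8 / 6 = 1.33

1.33


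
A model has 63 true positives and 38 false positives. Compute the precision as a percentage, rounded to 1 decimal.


Precision = TP / (TP + FP) * 100
= 63 / (63 + 38)
= 63 / 101
= 0.6238
= 62.4%

62.4


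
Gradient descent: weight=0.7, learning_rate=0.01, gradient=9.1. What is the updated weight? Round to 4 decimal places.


w_new = w_old - lr * gradient
= 0.7 - 0.01 * 9.1
= 0.7 - (0.091)
= 0.6090

0.6090


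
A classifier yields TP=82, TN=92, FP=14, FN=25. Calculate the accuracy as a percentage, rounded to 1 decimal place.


Accuracy = (TP + TN) / (TP + TN + FP + FN) * 100
= (82 + 92) / (82 + 92 + 14 + 25)
= 174 / 213
= 0.8169
= 81.7%

81.7


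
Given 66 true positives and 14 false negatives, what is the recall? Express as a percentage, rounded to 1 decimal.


Recall = TP / (TP + FN) * 100
= 66 / (66 + 14)
= 66 / 80
= 0.825
= 82.5%

82.5


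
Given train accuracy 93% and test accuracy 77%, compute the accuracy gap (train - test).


Gap = train_accuracy - test_accuracy
= 93 - 77
= 16%
This gap suggests the model is overfitting.

16


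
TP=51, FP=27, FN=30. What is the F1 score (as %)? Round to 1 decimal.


Precision = TP / (TP + FP) = 51 / 78 = 0.6538
Recall = TP / (TP + FN) = 51 / 81 = 0.6296
F1 = 2 * P * R / (P + R)
= 2 * 0.6538 * 0.6296 / (0.6538 + 0.6296)
= 0.8234 / 1.2835
= 0.6415
As percentage: 64.2%

64.2


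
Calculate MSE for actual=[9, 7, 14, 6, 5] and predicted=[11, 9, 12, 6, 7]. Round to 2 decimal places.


Differences: [-2, -2, 2, 0, -2]
Squared errors: [4, 4, 4, 0, 4]
Sum of squared errors = 16
MSE = 16 / 5 = 3.20

3.20


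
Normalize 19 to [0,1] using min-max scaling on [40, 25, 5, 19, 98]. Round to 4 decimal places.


Min = 5, Max = 98
Range = 98 - 5 = 93
Scaled = (x - min) / (max - min)
= (19 - 5) / 93
= 14 / 93
= 0.1505

0.1505


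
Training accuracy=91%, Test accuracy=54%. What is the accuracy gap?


Gap = train_accuracy - test_accuracy
= 91 - 54
= 37%
This large gap strongly indicates overfitting.

37


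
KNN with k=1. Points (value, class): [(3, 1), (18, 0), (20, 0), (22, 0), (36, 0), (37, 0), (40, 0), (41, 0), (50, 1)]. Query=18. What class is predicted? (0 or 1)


Distances from query 18:
Point 18 (class 0): distance = 0
K=1 nearest neighbors: classes = [0]
Votes for class 1: 0 / 1
Majority vote => class 0

0


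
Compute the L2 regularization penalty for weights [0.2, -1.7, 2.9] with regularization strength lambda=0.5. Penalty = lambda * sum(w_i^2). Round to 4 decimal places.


Squaring each weight:
0.2^2 = 0.04
(-1.7)^2 = 2.89
2.9^2 = 8.41
Sum of squares = 11.34
Penalty = 0.5 * 11.34 = 5.6700

5.6700


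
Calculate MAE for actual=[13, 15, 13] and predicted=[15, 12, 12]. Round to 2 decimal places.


Absolute errors: [2, 3, 1]
Sum of absolute errors = 6
MAE = 6 / 3 = 2.00

2.00


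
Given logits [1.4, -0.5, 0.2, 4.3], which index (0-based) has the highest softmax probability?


Softmax is a monotonic transformation, so it preserves the argmax.
We need to find the index of the maximum logit.
Index 0: 1.4
Index 1: -0.5
Index 2: 0.2
Index 3: 4.3
Maximum logit = 4.3 at index 3

3


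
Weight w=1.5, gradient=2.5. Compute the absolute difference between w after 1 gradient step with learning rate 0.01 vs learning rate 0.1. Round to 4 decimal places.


With lr=0.01: w_new = 1.5 - 0.01 * 2.5 = 1.475
With lr=0.1: w_new = 1.5 - 0.1 * 2.5 = 1.25
Absolute difference = |1.475 - 1.25|
= 0.2250

0.2250


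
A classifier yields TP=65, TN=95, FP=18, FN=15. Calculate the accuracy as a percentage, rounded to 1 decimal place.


Accuracy = (TP + TN) / (TP + TN + FP + FN) * 100
= (65 + 95) / (65 + 95 + 18 + 15)
= 160 / 193
= 0.829
= 82.9%

82.9


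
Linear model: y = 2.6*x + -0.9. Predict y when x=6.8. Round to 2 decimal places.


y = 2.6 * 6.8 + (-0.9)
= 17.68 + (-0.9)
= 16.78

16.78


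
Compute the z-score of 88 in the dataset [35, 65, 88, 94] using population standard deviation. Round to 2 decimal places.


Mean = (35 + 65 + 88 + 94) / 4 = 70.5
Variance = sum((x_i - mean)^2) / n = 537.25
Std = sqrt(537.25) = 23.1787
Z = (x - mean) / std
= (88 - 70.5) / 23.1787
= 17.5 / 23.1787
= 0.76

0.76


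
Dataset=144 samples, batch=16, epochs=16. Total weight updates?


Iterations per epoch = 144 / 16 = 9
Total updates = iterations_per_epoch * epochs
= 9 * 16
= 144

144


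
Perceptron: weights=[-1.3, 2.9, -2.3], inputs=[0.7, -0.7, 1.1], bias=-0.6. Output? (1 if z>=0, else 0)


z = w . x + b
= -1.3*0.7 + 2.9*-0.7 + -2.3*1.1 + -0.6
= -0.91 + -2.03 + -2.53 + -0.6
= -5.47 + -0.6
= -6.07
Since z = -6.07 < 0, output = 0

0


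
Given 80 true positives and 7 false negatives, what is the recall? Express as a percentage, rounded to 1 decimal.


Recall = TP / (TP + FN) * 100
= 80 / (80 + 7)
= 80 / 87
= 0.9195
= 92.0%

92.0


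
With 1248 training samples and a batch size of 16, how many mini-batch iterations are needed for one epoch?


Iterations per epoch = dataset_size / batch_size
= 1248 / 16
= 78

78


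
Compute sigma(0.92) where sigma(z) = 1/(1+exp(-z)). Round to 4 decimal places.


sigmoid(z) = 1 / (1 + exp(-z))
exp(-(0.92)) = exp(-0.92) = 0.3985
1 + 0.3985 = 1.3985
1 / 1.3985 = 0.7150

0.7150


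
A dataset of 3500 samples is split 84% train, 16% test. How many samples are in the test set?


Train samples = 3500 * 84% = 2940
Test samples = 3500 - 2940
= 560

560


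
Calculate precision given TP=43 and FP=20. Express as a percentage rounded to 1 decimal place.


Precision = TP / (TP + FP) * 100
= 43 / (43 + 20)
= 43 / 63
= 0.6825
= 68.3%

68.3


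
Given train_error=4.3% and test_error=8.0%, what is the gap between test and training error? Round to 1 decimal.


Generalization gap = test_error - train_error
= 8.0 - 4.3
= 3.7%
A moderate gap.

3.7


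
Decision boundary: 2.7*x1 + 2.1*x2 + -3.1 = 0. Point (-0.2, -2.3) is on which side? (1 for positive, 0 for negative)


Compute 2.7 * -0.2 + 2.1 * -2.3 + -3.1
= -0.54 + -4.83 + -3.1
= -8.47
Since -8.47 < 0, the point is on the negative side.

0


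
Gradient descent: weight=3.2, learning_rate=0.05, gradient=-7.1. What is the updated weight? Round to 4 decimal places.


w_new = w_old - lr * gradient
= 3.2 - 0.05 * -7.1
= 3.2 - (-0.355)
= 3.5550

3.5550


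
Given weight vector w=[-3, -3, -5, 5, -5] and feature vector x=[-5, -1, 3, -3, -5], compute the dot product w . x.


Element-wise products:
-3 * -5 = 15
-3 * -1 = 3
-5 * 3 = -15
5 * -3 = -15
-5 * -5 = 25
Sum = 15 + 3 + -15 + -15 + 25
= 13

13


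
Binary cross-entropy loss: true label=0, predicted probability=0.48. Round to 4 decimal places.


For y=0: Loss = -log(1-p)
= -log(1 - 0.48)
= -log(0.52)
= -(-0.6539)
= 0.6539

0.6539


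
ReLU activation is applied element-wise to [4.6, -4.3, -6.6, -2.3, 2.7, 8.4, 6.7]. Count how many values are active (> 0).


ReLU(x) = max(0, x) for each element:
ReLU(4.6) = 4.6
ReLU(-4.3) = 0
ReLU(-6.6) = 0
ReLU(-2.3) = 0
ReLU(2.7) = 2.7
ReLU(8.4) = 8.4
ReLU(6.7) = 6.7
Active neurons (>0): 4

4


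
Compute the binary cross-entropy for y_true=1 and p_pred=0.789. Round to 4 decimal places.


For y=1: Loss = -log(p)
= -log(0.789)
= -(-0.237)
= 0.2370

0.2370


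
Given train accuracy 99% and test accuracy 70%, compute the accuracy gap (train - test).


Gap = train_accuracy - test_accuracy
= 99 - 70
= 29%
This large gap strongly indicates overfitting.

29


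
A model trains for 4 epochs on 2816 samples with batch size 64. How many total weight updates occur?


Iterations per epoch = 2816 / 64 = 44
Total updates = iterations_per_epoch * epochs
= 44 * 4
= 176

176


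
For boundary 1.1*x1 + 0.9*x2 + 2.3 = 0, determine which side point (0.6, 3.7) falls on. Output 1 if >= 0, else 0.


Compute 1.1 * 0.6 + 0.9 * 3.7 + 2.3
= 0.66 + 3.33 + 2.3
= 6.29
Since 6.29 >= 0, the point is on the positive side.

1


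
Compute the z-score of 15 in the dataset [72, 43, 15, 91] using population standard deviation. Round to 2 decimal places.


Mean = (72 + 43 + 15 + 91) / 4 = 55.25
Variance = sum((x_i - mean)^2) / n = 832.1875
Std = sqrt(832.1875) = 28.8477
Z = (x - mean) / std
= (15 - 55.25) / 28.8477
= -40.25 / 28.8477
= -1.40

-1.40


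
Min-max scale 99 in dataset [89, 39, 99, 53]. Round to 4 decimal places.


Min = 39, Max = 99
Range = 99 - 39 = 60
Scaled = (x - min) / (max - min)
= (99 - 39) / 60
= 60 / 60
= 1.0000

1.0000


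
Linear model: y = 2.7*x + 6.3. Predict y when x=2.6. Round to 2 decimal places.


y = 2.7 * 2.6 + (6.3)
= 7.02 + (6.3)
= 13.32

13.32


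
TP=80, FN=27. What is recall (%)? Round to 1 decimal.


Recall = TP / (TP + FN) * 100
= 80 / (80 + 27)
= 80 / 107
= 0.7477
= 74.8%

74.8


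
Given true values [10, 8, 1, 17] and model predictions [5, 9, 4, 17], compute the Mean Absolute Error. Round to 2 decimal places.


Absolute errors: [5, 1, 3, 0]
Sum of absolute errors = 9
MAE = 9 / 4 = 2.25

2.25


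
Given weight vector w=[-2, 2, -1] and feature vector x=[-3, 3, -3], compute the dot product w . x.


Element-wise products:
-2 * -3 = 6
2 * 3 = 6
-1 * -3 = 3
Sum = 6 + 6 + 3
= 15

15


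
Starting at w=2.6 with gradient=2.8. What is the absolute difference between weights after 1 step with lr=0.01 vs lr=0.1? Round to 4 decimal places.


With lr=0.01: w_new = 2.6 - 0.01 * 2.8 = 2.572
With lr=0.1: w_new = 2.6 - 0.1 * 2.8 = 2.32
Absolute difference = |2.572 - 2.32|
= 0.2520

0.2520


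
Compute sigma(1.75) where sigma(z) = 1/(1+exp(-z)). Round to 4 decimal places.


sigmoid(z) = 1 / (1 + exp(-z))
exp(-(1.75)) = exp(-1.75) = 0.1738
1 + 0.1738 = 1.1738
1 / 1.1738 = 0.8520

0.8520


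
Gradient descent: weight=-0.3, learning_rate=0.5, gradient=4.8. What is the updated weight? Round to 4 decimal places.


w_new = w_old - lr * gradient
= -0.3 - 0.5 * 4.8
= -0.3 - (2.4)
= -2.7000

-2.7000


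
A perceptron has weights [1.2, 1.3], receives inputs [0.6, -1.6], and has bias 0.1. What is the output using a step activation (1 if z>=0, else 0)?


z = w . x + b
= 1.2*0.6 + 1.3*-1.6 + 0.1
= 0.72 + -2.08 + 0.1
= -1.36 + 0.1
= -1.26
Since z = -1.26 < 0, output = 0

0


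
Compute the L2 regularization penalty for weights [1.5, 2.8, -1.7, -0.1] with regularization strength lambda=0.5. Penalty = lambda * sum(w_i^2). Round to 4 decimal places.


Squaring each weight:
1.5^2 = 2.25
2.8^2 = 7.84
(-1.7)^2 = 2.89
(-0.1)^2 = 0.01
Sum of squares = 12.99
Penalty = 0.5 * 12.99 = 6.4950

6.4950


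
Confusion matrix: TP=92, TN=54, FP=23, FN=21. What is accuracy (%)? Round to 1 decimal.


Accuracy = (TP + TN) / (TP + TN + FP + FN) * 100
= (92 + 54) / (92 + 54 + 23 + 21)
= 146 / 190
= 0.7684
= 76.8%

76.8


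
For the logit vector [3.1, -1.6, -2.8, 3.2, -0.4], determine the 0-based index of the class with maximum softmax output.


Softmax is a monotonic transformation, so it preserves the argmax.
We need to find the index of the maximum logit.
Index 0: 3.1
Index 1: -1.6
Index 2: -2.8
Index 3: 3.2
Index 4: -0.4
Maximum logit = 3.2 at index 3

3


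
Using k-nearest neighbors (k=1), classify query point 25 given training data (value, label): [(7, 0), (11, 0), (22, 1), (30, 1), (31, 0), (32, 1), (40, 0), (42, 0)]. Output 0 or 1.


Distances from query 25:
Point 22 (class 1): distance = 3
K=1 nearest neighbors: classes = [1]
Votes for class 1: 1 / 1
Majority vote => class 1

1


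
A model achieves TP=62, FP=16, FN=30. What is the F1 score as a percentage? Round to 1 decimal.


Precision = TP / (TP + FP) = 62 / 78 = 0.7949
Recall = TP / (TP + FN) = 62 / 92 = 0.6739
F1 = 2 * P * R / (P + R)
= 2 * 0.7949 * 0.6739 / (0.7949 + 0.6739)
= 1.0713 / 1.4688
= 0.7294
As percentage: 72.9%

72.9


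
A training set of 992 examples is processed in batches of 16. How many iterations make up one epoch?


Iterations per epoch = dataset_size / batch_size
= 992 / 16
= 62

62


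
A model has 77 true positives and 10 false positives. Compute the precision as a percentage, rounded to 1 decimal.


Precision = TP / (TP + FP) * 100
= 77 / (77 + 10)
= 77 / 87
= 0.8851
= 88.5%

88.5


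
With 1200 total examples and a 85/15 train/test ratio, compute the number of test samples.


Train samples = 1200 * 85% = 1020
Test samples = 1200 - 1020
= 180

180


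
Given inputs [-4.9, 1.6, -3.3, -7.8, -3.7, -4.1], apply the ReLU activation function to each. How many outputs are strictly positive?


ReLU(x) = max(0, x) for each element:
ReLU(-4.9) = 0
ReLU(1.6) = 1.6
ReLU(-3.3) = 0
ReLU(-7.8) = 0
ReLU(-3.7) = 0
ReLU(-4.1) = 0
Active neurons (>0): 1

1


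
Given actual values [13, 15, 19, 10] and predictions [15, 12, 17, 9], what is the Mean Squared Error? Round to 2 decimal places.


Differences: [-2, 3, 2, 1]
Squared errors: [4, 9, 4, 1]
Sum of squared errors = 18
MSE = 18 / 4 = 4.50

4.50


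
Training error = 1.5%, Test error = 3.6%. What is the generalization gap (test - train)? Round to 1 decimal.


Generalization gap = test_error - train_error
= 3.6 - 1.5
= 2.1%
A moderate gap.

2.1


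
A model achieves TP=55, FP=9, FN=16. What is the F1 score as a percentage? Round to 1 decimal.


Precision = TP / (TP + FP) = 55 / 64 = 0.8594
Recall = TP / (TP + FN) = 55 / 71 = 0.7746
F1 = 2 * P * R / (P + R)
= 2 * 0.8594 * 0.7746 / (0.8594 + 0.7746)
= 1.3314 / 1.634
= 0.8148
As percentage: 81.5%

81.5


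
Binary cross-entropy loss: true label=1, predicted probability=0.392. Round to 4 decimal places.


For y=1: Loss = -log(p)
= -log(0.392)
= -(-0.9365)
= 0.9365

0.9365


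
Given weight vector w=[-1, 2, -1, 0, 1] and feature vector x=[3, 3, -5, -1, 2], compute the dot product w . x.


Element-wise products:
-1 * 3 = -3
2 * 3 = 6
-1 * -5 = 5
0 * -1 = 0
1 * 2 = 2
Sum = -3 + 6 + 5 + 0 + 2
= 10

10


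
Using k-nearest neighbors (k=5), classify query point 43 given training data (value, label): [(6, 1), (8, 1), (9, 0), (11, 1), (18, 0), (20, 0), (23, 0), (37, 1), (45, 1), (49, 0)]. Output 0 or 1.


Distances from query 43:
Point 45 (class 1): distance = 2
Point 49 (class 0): distance = 6
Point 37 (class 1): distance = 6
Point 23 (class 0): distance = 20
Point 20 (class 0): distance = 23
K=5 nearest neighbors: classes = [1, 0, 1, 0, 0]
Votes for class 1: 2 / 5
Majority vote => class 0

0


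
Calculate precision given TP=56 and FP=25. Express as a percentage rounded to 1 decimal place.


Precision = TP / (TP + FP) * 100
= 56 / (56 + 25)
= 56 / 81
= 0.6914
= 69.1%

69.1


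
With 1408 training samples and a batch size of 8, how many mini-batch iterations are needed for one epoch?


Iterations per epoch = dataset_size / batch_size
= 1408 / 8
= 176

176


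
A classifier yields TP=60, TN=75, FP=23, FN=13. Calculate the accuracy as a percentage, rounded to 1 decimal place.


Accuracy = (TP + TN) / (TP + TN + FP + FN) * 100
= (60 + 75) / (60 + 75 + 23 + 13)
= 135 / 171
= 0.7895
= 78.9%

78.9


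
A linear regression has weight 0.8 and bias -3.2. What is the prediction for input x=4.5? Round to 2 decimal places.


y = 0.8 * 4.5 + (-3.2)
= 3.6 + (-3.2)
= 0.40

0.40


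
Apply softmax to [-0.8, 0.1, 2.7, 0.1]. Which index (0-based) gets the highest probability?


Softmax is a monotonic transformation, so it preserves the argmax.
We need to find the index of the maximum logit.
Index 0: -0.8
Index 1: 0.1
Index 2: 2.7
Index 3: 0.1
Maximum logit = 2.7 at index 2

2


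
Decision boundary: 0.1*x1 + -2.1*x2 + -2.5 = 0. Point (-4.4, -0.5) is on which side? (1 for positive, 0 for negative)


Compute 0.1 * -4.4 + -2.1 * -0.5 + -2.5
= -0.44 + 1.05 + -2.5
= -1.89
Since -1.89 < 0, the point is on the negative side.

0


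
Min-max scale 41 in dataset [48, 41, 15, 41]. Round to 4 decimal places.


Min = 15, Max = 48
Range = 48 - 15 = 33
Scaled = (x - min) / (max - min)
= (41 - 15) / 33
= 26 / 33
= 0.7879

0.7879


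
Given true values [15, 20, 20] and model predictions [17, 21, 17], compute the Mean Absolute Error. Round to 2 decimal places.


Absolute errors: [2, 1, 3]
Sum of absolute errors = 6
MAE = 6 / 3 = 2.00

2.00


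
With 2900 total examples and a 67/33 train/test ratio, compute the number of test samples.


Train samples = 2900 * 67% = 1943
Test samples = 2900 - 1943
= 957

957


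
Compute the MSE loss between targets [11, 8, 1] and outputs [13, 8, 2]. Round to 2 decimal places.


Differences: [-2, 0, -1]
Squared errors: [4, 0, 1]
Sum of squared errors = 5
MSE = 5 / 3 = 1.67

1.67


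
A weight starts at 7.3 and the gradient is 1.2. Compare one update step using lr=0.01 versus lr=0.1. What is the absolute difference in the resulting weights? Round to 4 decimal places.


With lr=0.01: w_new = 7.3 - 0.01 * 1.2 = 7.288
With lr=0.1: w_new = 7.3 - 0.1 * 1.2 = 7.18
Absolute difference = |7.288 - 7.18|
= 0.1080

0.1080


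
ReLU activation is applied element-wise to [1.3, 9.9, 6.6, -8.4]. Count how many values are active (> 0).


ReLU(x) = max(0, x) for each element:
ReLU(1.3) = 1.3
ReLU(9.9) = 9.9
ReLU(6.6) = 6.6
ReLU(-8.4) = 0
Active neurons (>0): 3

3


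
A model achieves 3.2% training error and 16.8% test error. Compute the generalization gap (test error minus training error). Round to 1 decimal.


Generalization gap = test_error - train_error
= 16.8 - 3.2
= 13.6%
A large gap suggests overfitting.

13.6


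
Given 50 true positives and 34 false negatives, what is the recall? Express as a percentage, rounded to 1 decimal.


Recall = TP / (TP + FN) * 100
= 50 / (50 + 34)
= 50 / 84
= 0.5952
= 59.5%

59.5


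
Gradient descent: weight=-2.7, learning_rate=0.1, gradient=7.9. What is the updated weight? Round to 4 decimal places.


w_new = w_old - lr * gradient
= -2.7 - 0.1 * 7.9
= -2.7 - (0.79)
= -3.4900

-3.4900


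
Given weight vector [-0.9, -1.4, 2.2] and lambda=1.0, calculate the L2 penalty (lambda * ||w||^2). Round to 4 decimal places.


Squaring each weight:
(-0.9)^2 = 0.81
(-1.4)^2 = 1.96
2.2^2 = 4.84
Sum of squares = 7.61
Penalty = 1.0 * 7.61 = 7.6100

7.6100


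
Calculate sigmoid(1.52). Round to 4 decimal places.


sigmoid(z) = 1 / (1 + exp(-z))
exp(-(1.52)) = exp(-1.52) = 0.2187
1 + 0.2187 = 1.2187
1 / 1.2187 = 0.8205

0.8205


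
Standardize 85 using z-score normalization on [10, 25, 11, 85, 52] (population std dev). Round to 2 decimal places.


Mean = (10 + 25 + 11 + 85 + 52) / 5 = 36.6
Variance = sum((x_i - mean)^2) / n = 815.44
Std = sqrt(815.44) = 28.5559
Z = (x - mean) / std
= (85 - 36.6) / 28.5559
= 48.4 / 28.5559
= 1.69

1.69


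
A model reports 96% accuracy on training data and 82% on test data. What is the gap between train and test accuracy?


Gap = train_accuracy - test_accuracy
= 96 - 82
= 14%
This gap suggests the model is overfitting.

14


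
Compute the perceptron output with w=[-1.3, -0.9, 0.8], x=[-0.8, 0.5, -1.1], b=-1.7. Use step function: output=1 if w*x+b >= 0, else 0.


z = w . x + b
= -1.3*-0.8 + -0.9*0.5 + 0.8*-1.1 + -1.7
= 1.04 + -0.45 + -0.88 + -1.7
= -0.29 + -1.7
= -1.99
Since z = -1.99 < 0, output = 0

0


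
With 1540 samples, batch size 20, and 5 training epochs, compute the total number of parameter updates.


Iterations per epoch = 1540 / 20 = 77
Total updates = iterations_per_epoch * epochs
= 77 * 5
= 385

385


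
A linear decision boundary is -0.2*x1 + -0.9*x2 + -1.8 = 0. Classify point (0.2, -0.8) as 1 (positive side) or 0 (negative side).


Compute -0.2 * 0.2 + -0.9 * -0.8 + -1.8
= -0.04 + 0.72 + -1.8
= -1.12
Since -1.12 < 0, the point is on the negative side.

0


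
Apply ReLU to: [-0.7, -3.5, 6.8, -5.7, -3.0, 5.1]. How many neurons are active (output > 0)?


ReLU(x) = max(0, x) for each element:
ReLU(-0.7) = 0
ReLU(-3.5) = 0
ReLU(6.8) = 6.8
ReLU(-5.7) = 0
ReLU(-3.0) = 0
ReLU(5.1) = 5.1
Active neurons (>0): 2

2


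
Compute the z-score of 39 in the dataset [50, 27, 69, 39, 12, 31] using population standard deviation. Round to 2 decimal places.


Mean = (50 + 27 + 69 + 39 + 12 + 31) / 6 = 38.0
Variance = sum((x_i - mean)^2) / n = 325.3333
Std = sqrt(325.3333) = 18.037
Z = (x - mean) / std
= (39 - 38.0) / 18.037
= 1.0 / 18.037
= 0.06

0.06


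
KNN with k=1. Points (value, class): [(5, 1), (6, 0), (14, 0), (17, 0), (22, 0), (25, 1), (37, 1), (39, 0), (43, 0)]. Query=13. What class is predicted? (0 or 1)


Distances from query 13:
Point 14 (class 0): distance = 1
K=1 nearest neighbors: classes = [0]
Votes for class 1: 0 / 1
Majority vote => class 0

0


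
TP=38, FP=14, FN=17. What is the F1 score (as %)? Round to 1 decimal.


Precision = TP / (TP + FP) = 38 / 52 = 0.7308
Recall = TP / (TP + FN) = 38 / 55 = 0.6909
F1 = 2 * P * R / (P + R)
= 2 * 0.7308 * 0.6909 / (0.7308 + 0.6909)
= 1.0098 / 1.4217
= 0.7103
As percentage: 71.0%

71.0


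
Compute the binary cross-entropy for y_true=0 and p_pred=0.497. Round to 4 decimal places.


For y=0: Loss = -log(1-p)
= -log(1 - 0.497)
= -log(0.503)
= -(-0.6872)
= 0.6872

0.6872


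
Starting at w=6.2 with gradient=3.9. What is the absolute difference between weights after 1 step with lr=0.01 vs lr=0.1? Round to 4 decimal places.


With lr=0.01: w_new = 6.2 - 0.01 * 3.9 = 6.161
With lr=0.1: w_new = 6.2 - 0.1 * 3.9 = 5.81
Absolute difference = |6.161 - 5.81|
= 0.3510

0.3510


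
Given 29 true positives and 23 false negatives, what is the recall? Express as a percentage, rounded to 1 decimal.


Recall = TP / (TP + FN) * 100
= 29 / (29 + 23)
= 29 / 52
= 0.5577
= 55.8%

55.8


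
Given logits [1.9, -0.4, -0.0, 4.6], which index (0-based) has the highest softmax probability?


Softmax is a monotonic transformation, so it preserves the argmax.
We need to find the index of the maximum logit.
Index 0: 1.9
Index 1: -0.4
Index 2: -0.0
Index 3: 4.6
Maximum logit = 4.6 at index 3

3


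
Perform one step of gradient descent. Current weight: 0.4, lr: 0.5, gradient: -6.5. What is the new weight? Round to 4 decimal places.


w_new = w_old - lr * gradient
= 0.4 - 0.5 * -6.5
= 0.4 - (-3.25)
= 3.6500

3.6500


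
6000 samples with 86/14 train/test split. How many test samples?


Train samples = 6000 * 86% = 5160
Test samples = 6000 - 5160
= 840

840


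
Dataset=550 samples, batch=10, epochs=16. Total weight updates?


Iterations per epoch = 550 / 10 = 55
Total updates = iterations_per_epoch * epochs
= 55 * 16
= 880

880


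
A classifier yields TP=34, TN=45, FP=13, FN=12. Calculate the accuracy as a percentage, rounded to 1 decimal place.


Accuracy = (TP + TN) / (TP + TN + FP + FN) * 100
= (34 + 45) / (34 + 45 + 13 + 12)
= 79 / 104
= 0.7596
= 76.0%

76.0


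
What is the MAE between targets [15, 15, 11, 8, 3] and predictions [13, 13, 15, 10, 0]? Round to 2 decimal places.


Absolute errors: [2, 2, 4, 2, 3]
Sum of absolute errors = 13
MAE = 13 / 5 = 2.60

2.60


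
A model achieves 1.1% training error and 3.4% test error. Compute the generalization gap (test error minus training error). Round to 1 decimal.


Generalization gap = test_error - train_error
= 3.4 - 1.1
= 2.3%
A moderate gap.

2.3


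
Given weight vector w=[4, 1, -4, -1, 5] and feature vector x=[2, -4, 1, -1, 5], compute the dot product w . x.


Element-wise products:
4 * 2 = 8
1 * -4 = -4
-4 * 1 = -4
-1 * -1 = 1
5 * 5 = 25
Sum = 8 + -4 + -4 + 1 + 25
= 26

26
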